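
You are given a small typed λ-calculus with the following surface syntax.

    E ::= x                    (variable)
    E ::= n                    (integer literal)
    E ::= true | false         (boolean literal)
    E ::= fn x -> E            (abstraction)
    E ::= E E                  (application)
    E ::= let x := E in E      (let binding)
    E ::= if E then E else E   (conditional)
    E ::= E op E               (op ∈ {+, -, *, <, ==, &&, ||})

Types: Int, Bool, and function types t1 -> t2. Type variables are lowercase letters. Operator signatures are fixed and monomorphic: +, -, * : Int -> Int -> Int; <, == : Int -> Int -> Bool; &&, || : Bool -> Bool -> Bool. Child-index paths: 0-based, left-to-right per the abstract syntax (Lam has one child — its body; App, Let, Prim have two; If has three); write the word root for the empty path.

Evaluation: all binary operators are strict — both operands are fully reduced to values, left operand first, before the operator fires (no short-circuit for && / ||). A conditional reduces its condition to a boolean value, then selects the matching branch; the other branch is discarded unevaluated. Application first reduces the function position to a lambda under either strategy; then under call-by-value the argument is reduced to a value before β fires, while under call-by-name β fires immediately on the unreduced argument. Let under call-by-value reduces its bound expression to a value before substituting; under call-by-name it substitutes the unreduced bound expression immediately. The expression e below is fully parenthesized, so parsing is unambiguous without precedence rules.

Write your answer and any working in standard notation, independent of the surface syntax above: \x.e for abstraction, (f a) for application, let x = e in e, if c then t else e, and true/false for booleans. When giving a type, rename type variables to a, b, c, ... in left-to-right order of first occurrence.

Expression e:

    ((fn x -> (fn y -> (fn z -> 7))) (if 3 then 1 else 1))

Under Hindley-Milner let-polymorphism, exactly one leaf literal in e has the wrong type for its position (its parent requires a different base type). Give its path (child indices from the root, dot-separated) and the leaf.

Derivation:
\z._ : c -> Int
\y._ : b -> c -> Int
\x._ : a -> b -> c -> Int
  unify Int ~ Bool
  FAIL: mismatch Int ~ Bool

Answer: 1.0 : 3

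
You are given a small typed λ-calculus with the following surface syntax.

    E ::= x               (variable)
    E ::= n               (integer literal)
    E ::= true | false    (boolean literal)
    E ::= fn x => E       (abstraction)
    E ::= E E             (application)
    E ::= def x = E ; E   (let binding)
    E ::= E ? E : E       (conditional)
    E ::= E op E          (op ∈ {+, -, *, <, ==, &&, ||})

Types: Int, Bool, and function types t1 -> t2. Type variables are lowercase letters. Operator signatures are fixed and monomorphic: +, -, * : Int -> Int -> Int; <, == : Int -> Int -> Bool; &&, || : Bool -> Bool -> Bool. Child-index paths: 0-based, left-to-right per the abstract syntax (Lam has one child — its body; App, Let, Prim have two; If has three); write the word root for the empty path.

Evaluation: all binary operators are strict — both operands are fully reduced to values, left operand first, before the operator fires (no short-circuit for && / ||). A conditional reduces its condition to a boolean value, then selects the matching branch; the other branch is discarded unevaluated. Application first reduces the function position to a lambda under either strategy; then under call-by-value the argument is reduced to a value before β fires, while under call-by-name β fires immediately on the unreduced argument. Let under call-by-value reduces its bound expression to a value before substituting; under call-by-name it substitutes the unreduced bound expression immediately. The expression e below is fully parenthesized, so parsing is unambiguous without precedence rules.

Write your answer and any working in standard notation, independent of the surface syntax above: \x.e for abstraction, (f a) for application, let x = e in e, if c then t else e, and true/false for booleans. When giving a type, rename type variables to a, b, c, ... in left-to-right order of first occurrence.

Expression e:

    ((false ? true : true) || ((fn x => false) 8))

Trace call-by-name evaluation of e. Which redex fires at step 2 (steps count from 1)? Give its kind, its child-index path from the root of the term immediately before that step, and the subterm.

Answer: beta at 1 : ((\x.false) 8)

Trace:
step 0: ((if false then true else true) || ((\x.false) 8))
step 1: [if@0] (true || ((\x.false) 8))
step 2: [beta@1] (true || false)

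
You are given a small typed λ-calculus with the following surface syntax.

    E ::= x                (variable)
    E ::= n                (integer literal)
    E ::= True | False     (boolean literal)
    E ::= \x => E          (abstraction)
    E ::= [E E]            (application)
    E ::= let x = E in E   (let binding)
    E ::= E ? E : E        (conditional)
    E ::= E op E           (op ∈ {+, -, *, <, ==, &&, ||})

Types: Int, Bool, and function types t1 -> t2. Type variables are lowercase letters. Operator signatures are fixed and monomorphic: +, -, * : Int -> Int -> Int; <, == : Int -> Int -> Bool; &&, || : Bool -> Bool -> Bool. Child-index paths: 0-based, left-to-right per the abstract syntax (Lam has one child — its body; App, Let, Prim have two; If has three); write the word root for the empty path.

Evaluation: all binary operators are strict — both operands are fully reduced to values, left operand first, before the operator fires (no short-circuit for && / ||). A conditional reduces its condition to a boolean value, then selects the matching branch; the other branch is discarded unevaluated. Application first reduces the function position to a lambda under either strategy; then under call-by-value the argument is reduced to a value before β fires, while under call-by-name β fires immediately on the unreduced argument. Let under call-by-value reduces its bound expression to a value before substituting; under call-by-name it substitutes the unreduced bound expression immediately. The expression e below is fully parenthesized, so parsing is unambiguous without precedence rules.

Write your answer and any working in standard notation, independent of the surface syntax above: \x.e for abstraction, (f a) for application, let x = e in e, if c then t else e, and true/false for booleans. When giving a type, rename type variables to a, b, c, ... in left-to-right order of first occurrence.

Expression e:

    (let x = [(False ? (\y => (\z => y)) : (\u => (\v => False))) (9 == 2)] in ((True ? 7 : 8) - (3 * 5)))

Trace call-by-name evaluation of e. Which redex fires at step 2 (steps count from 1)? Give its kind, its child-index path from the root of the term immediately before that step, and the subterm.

Answer: if at 0 : (if true then 7 else 8)

Derivation:
step 0: (let x = ((if false then (\y.(\z.y)) else (\u.(\v.false))) (9 == 2)) in ((if true then 7 else 8) - (3 * 5)))
step 1: [let@root] ((if true then 7 else 8) - (3 * 5))
step 2: [if@0] (7 - (3 * 5))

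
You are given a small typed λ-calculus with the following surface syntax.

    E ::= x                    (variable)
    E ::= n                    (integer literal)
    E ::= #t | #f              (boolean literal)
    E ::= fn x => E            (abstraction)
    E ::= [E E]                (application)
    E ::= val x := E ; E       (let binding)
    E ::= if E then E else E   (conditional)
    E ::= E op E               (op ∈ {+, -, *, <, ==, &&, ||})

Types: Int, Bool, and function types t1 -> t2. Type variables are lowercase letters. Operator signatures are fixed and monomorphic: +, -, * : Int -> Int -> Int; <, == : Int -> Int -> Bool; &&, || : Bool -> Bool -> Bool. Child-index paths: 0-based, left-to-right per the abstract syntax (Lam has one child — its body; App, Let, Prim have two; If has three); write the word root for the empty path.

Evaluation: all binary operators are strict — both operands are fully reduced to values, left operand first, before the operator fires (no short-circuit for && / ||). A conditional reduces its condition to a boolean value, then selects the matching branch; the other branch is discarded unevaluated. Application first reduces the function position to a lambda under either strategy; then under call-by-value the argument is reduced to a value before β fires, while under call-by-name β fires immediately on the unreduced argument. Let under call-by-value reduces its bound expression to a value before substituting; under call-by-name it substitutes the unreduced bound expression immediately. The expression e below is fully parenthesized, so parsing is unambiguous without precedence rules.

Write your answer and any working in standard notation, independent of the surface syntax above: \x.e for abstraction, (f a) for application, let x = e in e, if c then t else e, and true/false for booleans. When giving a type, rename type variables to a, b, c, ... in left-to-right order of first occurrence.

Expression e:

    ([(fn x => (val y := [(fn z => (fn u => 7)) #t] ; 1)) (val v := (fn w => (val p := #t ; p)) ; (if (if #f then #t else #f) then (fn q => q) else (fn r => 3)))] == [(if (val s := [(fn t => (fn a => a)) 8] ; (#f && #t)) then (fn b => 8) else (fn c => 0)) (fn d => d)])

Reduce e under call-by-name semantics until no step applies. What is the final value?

Answer: false

Derivation:
step 0: (((\x.(let y = ((\z.(\u.7)) true) in 1)) (let v = (\w.(let p = true in p)) in (if (if false then true else false) then (\q.q) else (\r.3)))) == ((if (let s = ((\t.(\a.a)) 8) in (false && true)) then (\b.8) else (\c.0)) (\d.d)))
step 1: [beta@0] ((let y = ((\z.(\u.7)) true) in 1) == ((if (let s = ((\t.(\a.a)) 8) in (false && true)) then (\b.8) else (\c.0)) (\d.d)))
step 2: [let@0] (1 == ((if (let s = ((\t.(\a.a)) 8) in (false && true)) then (\b.8) else (\c.0)) (\d.d)))
step 3: [let@1.0.0] (1 == ((if (false && true) then (\b.8) else (\c.0)) (\d.d)))
step 4: [delta@1.0.0] (1 == ((if false then (\b.8) else (\c.0)) (\d.d)))
step 5: [if@1.0] (1 == ((\c.0) (\d.d)))
step 6: [beta@1] (1 == 0)
step 7: [delta@root] false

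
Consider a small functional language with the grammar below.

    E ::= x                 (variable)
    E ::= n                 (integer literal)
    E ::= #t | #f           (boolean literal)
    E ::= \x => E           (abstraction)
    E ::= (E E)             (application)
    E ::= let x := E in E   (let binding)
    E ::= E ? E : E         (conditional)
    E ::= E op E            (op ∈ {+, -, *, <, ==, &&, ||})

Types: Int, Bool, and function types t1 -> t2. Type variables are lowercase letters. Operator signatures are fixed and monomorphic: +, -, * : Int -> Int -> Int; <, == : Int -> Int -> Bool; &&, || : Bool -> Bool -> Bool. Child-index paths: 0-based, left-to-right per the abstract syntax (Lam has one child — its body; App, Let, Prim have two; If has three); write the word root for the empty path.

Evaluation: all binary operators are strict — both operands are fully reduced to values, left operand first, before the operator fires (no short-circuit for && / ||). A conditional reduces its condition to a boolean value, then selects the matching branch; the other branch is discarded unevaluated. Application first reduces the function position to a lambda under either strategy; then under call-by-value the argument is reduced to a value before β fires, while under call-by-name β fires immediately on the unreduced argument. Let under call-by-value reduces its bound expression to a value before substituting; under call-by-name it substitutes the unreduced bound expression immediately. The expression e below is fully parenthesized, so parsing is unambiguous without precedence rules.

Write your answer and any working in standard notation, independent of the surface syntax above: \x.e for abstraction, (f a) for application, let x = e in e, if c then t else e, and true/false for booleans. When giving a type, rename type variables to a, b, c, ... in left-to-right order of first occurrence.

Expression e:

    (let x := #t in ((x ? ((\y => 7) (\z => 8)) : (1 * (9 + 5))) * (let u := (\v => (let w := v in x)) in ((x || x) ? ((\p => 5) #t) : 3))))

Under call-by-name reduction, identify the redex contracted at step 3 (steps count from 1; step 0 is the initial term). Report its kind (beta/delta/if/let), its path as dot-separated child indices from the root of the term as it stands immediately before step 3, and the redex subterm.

Working:
step 0: (let x = true in ((if x then ((\y.7) (\z.8)) else (1 * (9 + 5))) * (let u = (\v.(let w = v in x)) in (if (x || x) then ((\p.5) true) else 3))))
step 1: [let@root] ((if true then ((\y.7) (\z.8)) else (1 * (9 + 5))) * (let u = (\v.(let w = v in true)) in (if (true || true) then ((\p.5) true) else 3)))
step 2: [if@0] (((\y.7) (\z.8)) * (let u = (\v.(let w = v in true)) in (if (true || true) then ((\p.5) true) else 3)))
step 3: [beta@0] (7 * (let u = (\v.(let w = v in true)) in (if (true || true) then ((\p.5) true) else 3)))

Answer: beta at 0 : ((\y.7) (\z.8))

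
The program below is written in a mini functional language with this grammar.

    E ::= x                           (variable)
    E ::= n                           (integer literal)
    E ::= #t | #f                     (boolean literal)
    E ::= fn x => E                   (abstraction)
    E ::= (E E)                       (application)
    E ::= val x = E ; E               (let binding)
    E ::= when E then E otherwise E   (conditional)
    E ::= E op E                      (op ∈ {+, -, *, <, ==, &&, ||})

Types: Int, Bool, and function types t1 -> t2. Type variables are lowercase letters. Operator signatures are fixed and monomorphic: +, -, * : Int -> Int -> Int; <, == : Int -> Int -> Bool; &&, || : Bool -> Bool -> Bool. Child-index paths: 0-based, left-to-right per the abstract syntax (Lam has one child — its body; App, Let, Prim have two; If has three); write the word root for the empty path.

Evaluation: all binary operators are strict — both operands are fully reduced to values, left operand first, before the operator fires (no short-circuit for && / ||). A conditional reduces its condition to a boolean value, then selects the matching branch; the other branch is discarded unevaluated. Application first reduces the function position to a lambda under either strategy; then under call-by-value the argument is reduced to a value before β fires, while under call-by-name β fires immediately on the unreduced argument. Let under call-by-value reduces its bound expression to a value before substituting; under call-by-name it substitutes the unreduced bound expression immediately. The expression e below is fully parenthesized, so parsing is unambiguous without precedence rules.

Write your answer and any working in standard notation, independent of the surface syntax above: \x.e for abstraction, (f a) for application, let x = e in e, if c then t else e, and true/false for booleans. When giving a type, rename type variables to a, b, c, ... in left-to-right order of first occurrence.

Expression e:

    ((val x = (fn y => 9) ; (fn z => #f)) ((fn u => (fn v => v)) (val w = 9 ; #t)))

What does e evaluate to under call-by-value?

Answer: false

Trace:
step 0: ((let x = (\y.9) in (\z.false)) ((\u.(\v.v)) (let w = 9 in true)))
step 1: [let@0] ((\z.false) ((\u.(\v.v)) (let w = 9 in true)))
step 2: [let@1.1] ((\z.false) ((\u.(\v.v)) true))
step 3: [beta@1] ((\z.false) (\v.v))
step 4: [beta@root] false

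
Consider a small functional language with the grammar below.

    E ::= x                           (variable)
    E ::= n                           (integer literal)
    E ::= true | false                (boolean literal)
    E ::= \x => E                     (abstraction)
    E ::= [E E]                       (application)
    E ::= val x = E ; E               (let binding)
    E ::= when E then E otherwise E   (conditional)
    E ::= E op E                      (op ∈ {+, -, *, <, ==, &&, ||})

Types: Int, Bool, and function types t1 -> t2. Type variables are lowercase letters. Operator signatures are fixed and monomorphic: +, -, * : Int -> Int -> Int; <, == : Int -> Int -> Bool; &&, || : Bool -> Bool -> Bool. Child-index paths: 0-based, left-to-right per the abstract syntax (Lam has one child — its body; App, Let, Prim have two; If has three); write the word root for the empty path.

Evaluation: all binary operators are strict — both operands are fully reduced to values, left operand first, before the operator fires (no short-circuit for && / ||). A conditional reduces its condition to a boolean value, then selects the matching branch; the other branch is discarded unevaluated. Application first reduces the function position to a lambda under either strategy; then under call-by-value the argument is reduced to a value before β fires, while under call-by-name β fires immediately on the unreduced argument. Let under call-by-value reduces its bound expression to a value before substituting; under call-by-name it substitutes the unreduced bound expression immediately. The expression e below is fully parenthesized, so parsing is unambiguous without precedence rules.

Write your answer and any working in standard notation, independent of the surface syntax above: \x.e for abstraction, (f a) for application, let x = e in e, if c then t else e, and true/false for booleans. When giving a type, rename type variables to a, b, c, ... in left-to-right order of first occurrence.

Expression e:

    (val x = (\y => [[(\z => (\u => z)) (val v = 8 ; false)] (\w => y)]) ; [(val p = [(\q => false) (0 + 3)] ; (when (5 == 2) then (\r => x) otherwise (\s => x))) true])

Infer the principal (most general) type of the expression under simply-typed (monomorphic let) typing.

Working:
z : b
\u._ : c -> b
\z._ : b -> c -> b
let v : Int
  unify b -> c -> b ~ Bool -> d
  unify b ~ Bool
  unify c -> Bool ~ d
_ _ : c -> Bool
y : a
\w._ : e -> a
  unify c -> Bool ~ (e -> a) -> f
  unify c ~ e -> a
  unify Bool ~ f
_ _ : Bool
\y._ : a -> Bool
let x : a -> Bool
\q._ : g -> Bool
  unify Int ~ Int
  unify Int ~ Int
  unify g -> Bool ~ Int -> h
  unify g ~ Int
  unify Bool ~ h
_ _ : Bool
let p : Bool
  unify Int ~ Int
  unify Int ~ Int
  unify Bool ~ Bool
x : a -> Bool
\r._ : i -> a -> Bool
x : a -> Bool
\s._ : j -> a -> Bool
  unify i -> a -> Bool ~ j -> a -> Bool
  unify i ~ j
  unify a -> Bool ~ a -> Bool
  unify a ~ a
  unify Bool ~ Bool
  unify j -> a -> Bool ~ Bool -> k
  unify j ~ Bool
  unify a -> Bool ~ k
_ _ : a -> Bool

Answer: a -> Bool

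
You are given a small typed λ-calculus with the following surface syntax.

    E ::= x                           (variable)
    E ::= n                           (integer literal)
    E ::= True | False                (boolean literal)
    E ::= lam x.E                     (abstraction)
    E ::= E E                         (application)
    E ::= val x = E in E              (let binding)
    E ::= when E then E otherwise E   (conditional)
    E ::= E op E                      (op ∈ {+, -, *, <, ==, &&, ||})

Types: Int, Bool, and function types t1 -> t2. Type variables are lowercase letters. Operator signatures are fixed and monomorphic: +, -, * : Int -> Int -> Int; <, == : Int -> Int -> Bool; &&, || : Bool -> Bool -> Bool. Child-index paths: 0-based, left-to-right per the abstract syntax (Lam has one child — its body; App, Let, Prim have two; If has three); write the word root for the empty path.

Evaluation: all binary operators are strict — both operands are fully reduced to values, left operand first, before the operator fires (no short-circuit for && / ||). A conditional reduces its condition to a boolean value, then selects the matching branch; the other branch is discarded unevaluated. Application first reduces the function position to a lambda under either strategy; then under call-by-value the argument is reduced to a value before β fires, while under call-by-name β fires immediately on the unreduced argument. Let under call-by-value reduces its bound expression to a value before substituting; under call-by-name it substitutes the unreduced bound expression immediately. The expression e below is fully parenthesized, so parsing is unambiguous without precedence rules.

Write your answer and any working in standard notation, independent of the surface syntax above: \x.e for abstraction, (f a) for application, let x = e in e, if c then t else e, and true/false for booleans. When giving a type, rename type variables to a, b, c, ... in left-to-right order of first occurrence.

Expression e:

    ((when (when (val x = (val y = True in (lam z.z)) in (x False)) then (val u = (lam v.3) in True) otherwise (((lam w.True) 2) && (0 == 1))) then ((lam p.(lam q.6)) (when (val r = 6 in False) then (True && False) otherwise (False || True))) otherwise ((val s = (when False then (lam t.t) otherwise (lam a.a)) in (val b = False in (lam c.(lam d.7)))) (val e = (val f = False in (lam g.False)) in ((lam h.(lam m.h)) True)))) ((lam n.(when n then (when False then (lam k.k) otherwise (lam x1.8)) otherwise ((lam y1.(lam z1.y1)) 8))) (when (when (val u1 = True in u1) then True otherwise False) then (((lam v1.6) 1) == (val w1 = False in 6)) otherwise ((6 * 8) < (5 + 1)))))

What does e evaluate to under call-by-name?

Answer: 7

Derivation:
step 0: ((if (if (let x = (let y = true in (\z.z)) in (x false)) then (let u = (\v.3) in true) else (((\w.true) 2) && (0 == 1))) then ((\p.(\q.6)) (if (let r = 6 in false) then (true && false) else (false || true))) else ((let s = (if false then (\t.t) else (\a.a)) in (let b = false in (\c.(\d.7)))) (let e = (let f = false in (\g.false)) in ((\h.(\m.h)) true)))) ((\n.(if n then (if false then (\k.k) else (\x1.8)) else ((\y1.(\z1.y1)) 8))) (if (if (let u1 = true in u1) then true else false) then (((\v1.6) 1) == (let w1 = false in 6)) else ((6 * 8) < (5 + 1)))))
step 1: [let@0.0.0] ((if (if ((let y = true in (\z.z)) false) then (let u = (\v.3) in true) else (((\w.true) 2) && (0 == 1))) then ((\p.(\q.6)) (if (let r = 6 in false) then (true && false) else (false || true))) else ((let s = (if false then (\t.t) else (\a.a)) in (let b = false in (\c.(\d.7)))) (let e = (let f = false in (\g.false)) in ((\h.(\m.h)) true)))) ((\n.(if n then (if false then (\k.k) else (\x1.8)) else ((\y1.(\z1.y1)) 8))) (if (if (let u1 = true in u1) then true else false) then (((\v1.6) 1) == (let w1 = false in 6)) else ((6 * 8) < (5 + 1)))))
step 2: [let@0.0.0.0] ((if (if ((\z.z) false) then (let u = (\v.3) in true) else (((\w.true) 2) && (0 == 1))) then ((\p.(\q.6)) (if (let r = 6 in false) then (true && false) else (false || true))) else ((let s = (if false then (\t.t) else (\a.a)) in (let b = false in (\c.(\d.7)))) (let e = (let f = false in (\g.false)) in ((\h.(\m.h)) true)))) ((\n.(if n then (if false then (\k.k) else (\x1.8)) else ((\y1.(\z1.y1)) 8))) (if (if (let u1 = true in u1) then true else false) then (((\v1.6) 1) == (let w1 = false in 6)) else ((6 * 8) < (5 + 1)))))
step 3: [beta@0.0.0] ((if (if false then (let u = (\v.3) in true) else (((\w.true) 2) && (0 == 1))) then ((\p.(\q.6)) (if (let r = 6 in false) then (true && false) else (false || true))) else ((let s = (if false then (\t.t) else (\a.a)) in (let b = false in (\c.(\d.7)))) (let e = (let f = false in (\g.false)) in ((\h.(\m.h)) true)))) ((\n.(if n then (if false then (\k.k) else (\x1.8)) else ((\y1.(\z1.y1)) 8))) (if (if (let u1 = true in u1) then true else false) then (((\v1.6) 1) == (let w1 = false in 6)) else ((6 * 8) < (5 + 1)))))
step 4: [if@0.0] ((if (((\w.true) 2) && (0 == 1)) then ((\p.(\q.6)) (if (let r = 6 in false) then (true && false) else (false || true))) else ((let s = (if false then (\t.t) else (\a.a)) in (let b = false in (\c.(\d.7)))) (let e = (let f = false in (\g.false)) in ((\h.(\m.h)) true)))) ((\n.(if n then (if false then (\k.k) else (\x1.8)) else ((\y1.(\z1.y1)) 8))) (if (if (let u1 = true in u1) then true else false) then (((\v1.6) 1) == (let w1 = false in 6)) else ((6 * 8) < (5 + 1)))))
step 5: [beta@0.0.0] ((if (true && (0 == 1)) then ((\p.(\q.6)) (if (let r = 6 in false) then (true && false) else (false || true))) else ((let s = (if false then (\t.t) else (\a.a)) in (let b = false in (\c.(\d.7)))) (let e = (let f = false in (\g.false)) in ((\h.(\m.h)) true)))) ((\n.(if n then (if false then (\k.k) else (\x1.8)) else ((\y1.(\z1.y1)) 8))) (if (if (let u1 = true in u1) then true else false) then (((\v1.6) 1) == (let w1 = false in 6)) else ((6 * 8) < (5 + 1)))))
step 6: [delta@0.0.1] ((if (true && false) then ((\p.(\q.6)) (if (let r = 6 in false) then (true && false) else (false || true))) else ((let s = (if false then (\t.t) else (\a.a)) in (let b = false in (\c.(\d.7)))) (let e = (let f = false in (\g.false)) in ((\h.(\m.h)) true)))) ((\n.(if n then (if false then (\k.k) else (\x1.8)) else ((\y1.(\z1.y1)) 8))) (if (if (let u1 = true in u1) then true else false) then (((\v1.6) 1) == (let w1 = false in 6)) else ((6 * 8) < (5 + 1)))))
step 7: [delta@0.0] ((if false then ((\p.(\q.6)) (if (let r = 6 in false) then (true && false) else (false || true))) else ((let s = (if false then (\t.t) else (\a.a)) in (let b = false in (\c.(\d.7)))) (let e = (let f = false in (\g.false)) in ((\h.(\m.h)) true)))) ((\n.(if n then (if false then (\k.k) else (\x1.8)) else ((\y1.(\z1.y1)) 8))) (if (if (let u1 = true in u1) then true else false) then (((\v1.6) 1) == (let w1 = false in 6)) else ((6 * 8) < (5 + 1)))))
step 8: [if@0] (((let s = (if false then (\t.t) else (\a.a)) in (let b = false in (\c.(\d.7)))) (let e = (let f = false in (\g.false)) in ((\h.(\m.h)) true))) ((\n.(if n then (if false then (\k.k) else (\x1.8)) else ((\y1.(\z1.y1)) 8))) (if (if (let u1 = true in u1) then true else false) then (((\v1.6) 1) == (let w1 = false in 6)) else ((6 * 8) < (5 + 1)))))
step 9: [let@0.0] (((let b = false in (\c.(\d.7))) (let e = (let f = false in (\g.false)) in ((\h.(\m.h)) true))) ((\n.(if n then (if false then (\k.k) else (\x1.8)) else ((\y1.(\z1.y1)) 8))) (if (if (let u1 = true in u1) then true else false) then (((\v1.6) 1) == (let w1 = false in 6)) else ((6 * 8) < (5 + 1)))))
step 10: [let@0.0] (((\c.(\d.7)) (let e = (let f = false in (\g.false)) in ((\h.(\m.h)) true))) ((\n.(if n then (if false then (\k.k) else (\x1.8)) else ((\y1.(\z1.y1)) 8))) (if (if (let u1 = true in u1) then true else false) then (((\v1.6) 1) == (let w1 = false in 6)) else ((6 * 8) < (5 + 1)))))
step 11: [beta@0] ((\d.7) ((\n.(if n then (if false then (\k.k) else (\x1.8)) else ((\y1.(\z1.y1)) 8))) (if (if (let u1 = true in u1) then true else false) then (((\v1.6) 1) == (let w1 = false in 6)) else ((6 * 8) < (5 + 1)))))
step 12: [beta@root] 7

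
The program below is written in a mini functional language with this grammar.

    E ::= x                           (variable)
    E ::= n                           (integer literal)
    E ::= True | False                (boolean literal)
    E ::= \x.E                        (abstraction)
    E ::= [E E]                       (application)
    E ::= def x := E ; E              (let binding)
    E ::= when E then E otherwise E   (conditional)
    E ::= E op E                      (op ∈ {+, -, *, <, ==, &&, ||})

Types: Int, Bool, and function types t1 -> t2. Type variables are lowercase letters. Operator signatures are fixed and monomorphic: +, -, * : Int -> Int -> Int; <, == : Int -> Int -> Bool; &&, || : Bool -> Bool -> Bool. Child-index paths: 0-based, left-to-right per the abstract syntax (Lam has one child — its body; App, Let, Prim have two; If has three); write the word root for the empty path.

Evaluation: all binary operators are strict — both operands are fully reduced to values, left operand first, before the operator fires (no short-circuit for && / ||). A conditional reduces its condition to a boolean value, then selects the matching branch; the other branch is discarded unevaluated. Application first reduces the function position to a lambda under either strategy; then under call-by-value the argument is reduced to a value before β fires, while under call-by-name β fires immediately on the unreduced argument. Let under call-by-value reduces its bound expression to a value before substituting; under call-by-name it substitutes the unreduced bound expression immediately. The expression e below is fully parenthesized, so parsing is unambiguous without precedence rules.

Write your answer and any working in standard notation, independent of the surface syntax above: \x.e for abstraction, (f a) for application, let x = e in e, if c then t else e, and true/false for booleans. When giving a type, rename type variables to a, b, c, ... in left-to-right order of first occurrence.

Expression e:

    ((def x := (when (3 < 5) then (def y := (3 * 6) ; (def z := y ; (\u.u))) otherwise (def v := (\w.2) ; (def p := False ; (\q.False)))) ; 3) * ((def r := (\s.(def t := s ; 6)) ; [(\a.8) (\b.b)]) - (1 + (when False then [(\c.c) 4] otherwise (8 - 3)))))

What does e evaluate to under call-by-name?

Trace:
step 0: ((let x = (if (3 < 5) then (let y = (3 * 6) in (let z = y in (\u.u))) else (let v = (\w.2) in (let p = false in (\q.false)))) in 3) * ((let r = (\s.(let t = s in 6)) in ((\a.8) (\b.b))) - (1 + (if false then ((\c.c) 4) else (8 - 3)))))
step 1: [let@0] (3 * ((let r = (\s.(let t = s in 6)) in ((\a.8) (\b.b))) - (1 + (if false then ((\c.c) 4) else (8 - 3)))))
step 2: [let@1.0] (3 * (((\a.8) (\b.b)) - (1 + (if false then ((\c.c) 4) else (8 - 3)))))
step 3: [beta@1.0] (3 * (8 - (1 + (if false then ((\c.c) 4) else (8 - 3)))))
step 4: [if@1.1.1] (3 * (8 - (1 + (8 - 3))))
step 5: [delta@1.1.1] (3 * (8 - (1 + 5)))
step 6: [delta@1.1] (3 * (8 - 6))
step 7: [delta@1] (3 * 2)
step 8: [delta@root] 6

Answer: 6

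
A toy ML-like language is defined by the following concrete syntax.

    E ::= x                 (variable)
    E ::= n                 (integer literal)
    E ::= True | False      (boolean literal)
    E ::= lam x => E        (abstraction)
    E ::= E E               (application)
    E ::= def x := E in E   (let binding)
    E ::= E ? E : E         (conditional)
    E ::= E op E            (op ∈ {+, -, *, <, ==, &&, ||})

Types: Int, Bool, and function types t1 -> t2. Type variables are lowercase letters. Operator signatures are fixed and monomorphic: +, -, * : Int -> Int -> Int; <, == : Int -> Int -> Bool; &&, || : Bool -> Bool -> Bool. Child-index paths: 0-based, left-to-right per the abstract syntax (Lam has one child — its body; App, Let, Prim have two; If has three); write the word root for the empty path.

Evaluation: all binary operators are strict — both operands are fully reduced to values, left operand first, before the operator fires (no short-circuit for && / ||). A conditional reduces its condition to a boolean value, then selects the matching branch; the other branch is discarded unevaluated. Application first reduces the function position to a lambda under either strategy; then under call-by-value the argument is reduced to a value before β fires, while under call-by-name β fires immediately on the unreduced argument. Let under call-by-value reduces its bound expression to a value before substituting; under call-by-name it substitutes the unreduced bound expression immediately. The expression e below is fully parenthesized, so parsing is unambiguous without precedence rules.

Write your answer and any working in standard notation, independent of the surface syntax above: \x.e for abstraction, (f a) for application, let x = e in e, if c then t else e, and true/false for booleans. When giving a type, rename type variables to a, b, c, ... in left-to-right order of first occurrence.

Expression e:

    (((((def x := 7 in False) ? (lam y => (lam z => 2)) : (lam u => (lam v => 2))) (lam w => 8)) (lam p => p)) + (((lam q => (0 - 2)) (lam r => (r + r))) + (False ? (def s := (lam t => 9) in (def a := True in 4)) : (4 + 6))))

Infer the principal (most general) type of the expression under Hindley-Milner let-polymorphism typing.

Answer: Int

Derivation:
let x : Int
  unify Bool ~ Bool
\z._ : b -> Int
\y._ : a -> b -> Int
\v._ : d -> Int
\u._ : c -> d -> Int
  unify a -> b -> Int ~ c -> d -> Int
  unify a ~ c
  unify b -> Int ~ d -> Int
  unify b ~ d
  unify Int ~ Int
\w._ : e -> Int
  unify c -> d -> Int ~ (e -> Int) -> f
  unify c ~ e -> Int
  unify d -> Int ~ f
_ _ : d -> Int
p : g
\p._ : g -> g
  unify d -> Int ~ (g -> g) -> h
  unify d ~ g -> g
  unify Int ~ h
_ _ : Int
  unify Int ~ Int
  unify Int ~ Int
  unify Int ~ Int
\q._ : i -> Int
r : j
  unify j ~ Int
r : Int
  unify Int ~ Int
\r._ : Int -> Int
  unify i -> Int ~ (Int -> Int) -> k
  unify i ~ Int -> Int
  unify Int ~ k
_ _ : Int
  unify Int ~ Int
  unify Bool ~ Bool
\t._ : l -> Int
let s : forall. l -> Int
let a : Bool
  unify Int ~ Int
  unify Int ~ Int
  unify Int ~ Int
  unify Int ~ Int
  unify Int ~ Int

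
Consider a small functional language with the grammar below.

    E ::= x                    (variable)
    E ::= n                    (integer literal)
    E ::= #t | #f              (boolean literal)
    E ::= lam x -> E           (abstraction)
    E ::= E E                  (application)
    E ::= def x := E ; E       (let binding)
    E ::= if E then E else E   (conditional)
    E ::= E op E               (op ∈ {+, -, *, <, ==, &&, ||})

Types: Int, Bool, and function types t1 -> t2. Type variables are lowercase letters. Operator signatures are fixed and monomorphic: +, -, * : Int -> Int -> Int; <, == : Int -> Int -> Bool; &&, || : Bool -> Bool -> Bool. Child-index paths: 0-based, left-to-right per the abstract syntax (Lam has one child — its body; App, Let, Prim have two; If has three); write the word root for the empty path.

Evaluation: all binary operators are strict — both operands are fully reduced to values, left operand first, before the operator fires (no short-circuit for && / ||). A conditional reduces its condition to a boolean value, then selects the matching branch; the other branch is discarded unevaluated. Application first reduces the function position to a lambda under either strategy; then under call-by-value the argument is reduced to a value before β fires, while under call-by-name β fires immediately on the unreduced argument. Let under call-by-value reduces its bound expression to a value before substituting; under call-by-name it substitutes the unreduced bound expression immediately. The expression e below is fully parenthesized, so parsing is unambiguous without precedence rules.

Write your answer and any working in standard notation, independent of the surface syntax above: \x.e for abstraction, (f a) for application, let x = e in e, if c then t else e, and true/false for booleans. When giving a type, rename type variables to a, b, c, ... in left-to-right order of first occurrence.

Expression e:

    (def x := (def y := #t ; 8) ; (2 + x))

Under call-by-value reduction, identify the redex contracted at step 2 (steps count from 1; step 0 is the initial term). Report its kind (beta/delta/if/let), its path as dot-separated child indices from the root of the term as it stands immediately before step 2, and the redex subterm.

Trace:
step 0: (let x = (let y = true in 8) in (2 + x))
step 1: [let@0] (let x = 8 in (2 + x))
step 2: [let@root] (2 + 8)

Answer: let at root : (let x = 8 in (2 + x))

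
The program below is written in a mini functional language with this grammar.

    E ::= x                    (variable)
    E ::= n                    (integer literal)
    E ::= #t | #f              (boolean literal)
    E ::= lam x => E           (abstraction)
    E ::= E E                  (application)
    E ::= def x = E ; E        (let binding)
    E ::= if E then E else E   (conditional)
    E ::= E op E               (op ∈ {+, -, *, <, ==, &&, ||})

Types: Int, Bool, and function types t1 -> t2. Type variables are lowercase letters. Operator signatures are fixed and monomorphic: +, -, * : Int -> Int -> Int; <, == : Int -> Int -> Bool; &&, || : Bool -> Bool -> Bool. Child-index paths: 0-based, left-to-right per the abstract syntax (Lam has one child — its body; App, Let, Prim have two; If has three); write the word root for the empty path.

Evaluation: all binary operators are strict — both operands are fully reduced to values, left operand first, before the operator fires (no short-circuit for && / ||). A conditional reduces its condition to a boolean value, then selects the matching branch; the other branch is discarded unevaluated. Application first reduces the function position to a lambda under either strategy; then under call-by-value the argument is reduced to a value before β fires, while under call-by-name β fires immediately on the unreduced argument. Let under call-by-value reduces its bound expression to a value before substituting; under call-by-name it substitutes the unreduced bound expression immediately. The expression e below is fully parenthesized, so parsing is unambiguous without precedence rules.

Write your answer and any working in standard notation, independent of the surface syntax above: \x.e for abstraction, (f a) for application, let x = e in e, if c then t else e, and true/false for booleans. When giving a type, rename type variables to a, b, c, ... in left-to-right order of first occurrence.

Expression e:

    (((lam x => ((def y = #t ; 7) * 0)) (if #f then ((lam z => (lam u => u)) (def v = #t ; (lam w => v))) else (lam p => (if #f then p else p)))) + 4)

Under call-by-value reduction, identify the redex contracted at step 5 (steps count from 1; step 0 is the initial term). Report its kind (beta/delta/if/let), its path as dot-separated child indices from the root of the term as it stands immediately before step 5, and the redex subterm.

Answer: delta at root : (0 + 4)

Working:
step 0: (((\x.((let y = true in 7) * 0)) (if false then ((\z.(\u.u)) (let v = true in (\w.v))) else (\p.(if false then p else p)))) + 4)
step 1: [if@0.1] (((\x.((let y = true in 7) * 0)) (\p.(if false then p else p))) + 4)
step 2: [beta@0] (((let y = true in 7) * 0) + 4)
step 3: [let@0.0] ((7 * 0) + 4)
step 4: [delta@0] (0 + 4)
step 5: [delta@root] 4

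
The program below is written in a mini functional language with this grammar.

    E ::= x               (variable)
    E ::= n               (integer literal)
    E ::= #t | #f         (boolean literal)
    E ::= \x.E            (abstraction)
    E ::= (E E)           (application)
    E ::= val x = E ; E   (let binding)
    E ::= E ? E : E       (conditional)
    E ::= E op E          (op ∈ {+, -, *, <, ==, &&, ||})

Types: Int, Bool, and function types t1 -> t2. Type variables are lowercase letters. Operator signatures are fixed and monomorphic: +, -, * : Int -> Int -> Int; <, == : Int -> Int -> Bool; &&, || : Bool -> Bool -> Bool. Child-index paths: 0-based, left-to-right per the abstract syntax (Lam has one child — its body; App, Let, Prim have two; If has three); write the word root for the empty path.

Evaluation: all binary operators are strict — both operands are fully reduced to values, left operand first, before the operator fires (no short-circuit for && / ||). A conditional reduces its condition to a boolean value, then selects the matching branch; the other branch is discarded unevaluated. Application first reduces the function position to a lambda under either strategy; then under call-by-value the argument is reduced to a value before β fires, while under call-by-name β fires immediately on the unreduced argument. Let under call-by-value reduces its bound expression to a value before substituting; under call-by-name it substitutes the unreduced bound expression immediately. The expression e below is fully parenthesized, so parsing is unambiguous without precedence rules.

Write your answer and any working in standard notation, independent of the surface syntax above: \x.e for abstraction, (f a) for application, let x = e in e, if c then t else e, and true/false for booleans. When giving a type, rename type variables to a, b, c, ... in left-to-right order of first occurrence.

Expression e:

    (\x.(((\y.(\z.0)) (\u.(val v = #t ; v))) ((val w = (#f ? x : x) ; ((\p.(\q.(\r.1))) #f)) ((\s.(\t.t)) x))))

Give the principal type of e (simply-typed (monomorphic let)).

Answer: a -> Int

Derivation:
\z._ : c -> Int
\y._ : b -> c -> Int
let v : Bool
v : Bool
\u._ : d -> Bool
  unify b -> c -> Int ~ (d -> Bool) -> e
  unify b ~ d -> Bool
  unify c -> Int ~ e
_ _ : c -> Int
  unify Bool ~ Bool
x : a
x : a
  unify a ~ a
let w : a
\r._ : h -> Int
\q._ : g -> h -> Int
\p._ : f -> g -> h -> Int
  unify f -> g -> h -> Int ~ Bool -> i
  unify f ~ Bool
  unify g -> h -> Int ~ i
_ _ : g -> h -> Int
t : k
\t._ : k -> k
\s._ : j -> k -> k
x : a
  unify j -> k -> k ~ a -> l
  unify j ~ a
  unify k -> k ~ l
_ _ : k -> k
  unify g -> h -> Int ~ (k -> k) -> m
  unify g ~ k -> k
  unify h -> Int ~ m
_ _ : h -> Int
  unify c -> Int ~ (h -> Int) -> n
  unify c ~ h -> Int
  unify Int ~ n
_ _ : Int
\x._ : a -> Int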